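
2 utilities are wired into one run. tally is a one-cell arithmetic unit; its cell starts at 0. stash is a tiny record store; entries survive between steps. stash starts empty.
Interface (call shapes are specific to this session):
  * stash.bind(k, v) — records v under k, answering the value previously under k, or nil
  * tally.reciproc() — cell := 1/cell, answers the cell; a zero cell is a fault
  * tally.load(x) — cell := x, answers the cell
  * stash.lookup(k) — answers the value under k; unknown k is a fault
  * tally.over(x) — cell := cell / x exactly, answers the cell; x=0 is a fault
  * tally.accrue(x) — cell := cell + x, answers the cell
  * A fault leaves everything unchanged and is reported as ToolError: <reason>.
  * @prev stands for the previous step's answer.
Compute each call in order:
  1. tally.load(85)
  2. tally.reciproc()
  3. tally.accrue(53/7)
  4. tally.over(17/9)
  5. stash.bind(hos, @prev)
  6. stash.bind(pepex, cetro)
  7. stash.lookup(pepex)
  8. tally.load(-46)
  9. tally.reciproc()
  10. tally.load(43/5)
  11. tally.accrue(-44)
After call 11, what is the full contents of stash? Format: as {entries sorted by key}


Then load passing x→85, and observe 85.
Invoking reciproc(), and get 1/85.
I use accrue passing x→53/7, → 4512/595.
I run over passing x→17/9, giving 40608/10115.
Next I call bind passing k→hos, v→@prev, and observe nil.
I use bind passing k→pepex, v→cetro, and observe nil.
Now I run lookup passing k→pepex, and observe cetro.
I call load passing x→-46, and see -46.
Invoking reciproc, — result: -1/46.
Calling load passing x→43/5, and get 43/5.
Then accrue passing x→-44, and observe -177/5.

Answer: {hos=40608/10115, pepex=cetro}


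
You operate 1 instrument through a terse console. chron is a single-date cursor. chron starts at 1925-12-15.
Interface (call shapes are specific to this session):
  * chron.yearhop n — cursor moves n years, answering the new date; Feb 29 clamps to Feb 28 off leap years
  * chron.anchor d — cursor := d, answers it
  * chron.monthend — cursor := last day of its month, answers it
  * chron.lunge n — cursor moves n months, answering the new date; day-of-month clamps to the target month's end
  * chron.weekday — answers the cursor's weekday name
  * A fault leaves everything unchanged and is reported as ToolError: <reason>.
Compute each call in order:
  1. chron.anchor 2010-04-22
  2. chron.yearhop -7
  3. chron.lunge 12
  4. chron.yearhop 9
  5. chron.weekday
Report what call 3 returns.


Answer: 2004-04-22

Derivation:
Step: chron.anchor[d=2010-04-22]
Result: 2010-04-22
Step: chron.yearhop[n=-7]
Result: 2003-04-22
Step: chron.lunge[n=12]
Result: 2004-04-22
Step: chron.yearhop[n=9]
Result: 2013-04-22
Step: chron.weekday[]
Result: Monday


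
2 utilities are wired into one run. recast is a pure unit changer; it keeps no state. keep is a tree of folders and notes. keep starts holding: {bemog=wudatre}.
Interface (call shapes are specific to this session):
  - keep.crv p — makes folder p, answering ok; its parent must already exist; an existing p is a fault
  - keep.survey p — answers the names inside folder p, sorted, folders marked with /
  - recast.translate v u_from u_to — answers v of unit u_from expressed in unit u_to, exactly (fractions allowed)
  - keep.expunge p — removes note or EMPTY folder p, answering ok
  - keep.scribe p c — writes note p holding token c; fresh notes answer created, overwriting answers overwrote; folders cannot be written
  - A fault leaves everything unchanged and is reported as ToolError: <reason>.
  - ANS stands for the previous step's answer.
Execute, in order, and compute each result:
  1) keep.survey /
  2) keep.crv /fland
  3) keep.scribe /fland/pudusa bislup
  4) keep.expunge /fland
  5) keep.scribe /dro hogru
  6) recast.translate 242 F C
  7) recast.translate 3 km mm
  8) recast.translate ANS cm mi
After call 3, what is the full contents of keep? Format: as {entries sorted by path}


Answer: {bemog=wudatre, fland/, fland/pudusa=bislup}

Derivation:
-- keep.survey(p: /) == [bemog]
-- keep.crv(p: /fland) == ok
-- keep.scribe(p: /fland/pudusa, c: bislup) == created
-- keep.expunge(p: /fland) == ToolError: not empty
-- keep.scribe(p: /dro, c: hogru) == created
-- recast.translate(v: 242, u_from: F, u_to: C) == 350/3
-- recast.translate(v: 3, u_from: km, u_to: mm) == 3000000
-- recast.translate(v: ANS, u_from: cm, u_to: mi) == 78125/4191


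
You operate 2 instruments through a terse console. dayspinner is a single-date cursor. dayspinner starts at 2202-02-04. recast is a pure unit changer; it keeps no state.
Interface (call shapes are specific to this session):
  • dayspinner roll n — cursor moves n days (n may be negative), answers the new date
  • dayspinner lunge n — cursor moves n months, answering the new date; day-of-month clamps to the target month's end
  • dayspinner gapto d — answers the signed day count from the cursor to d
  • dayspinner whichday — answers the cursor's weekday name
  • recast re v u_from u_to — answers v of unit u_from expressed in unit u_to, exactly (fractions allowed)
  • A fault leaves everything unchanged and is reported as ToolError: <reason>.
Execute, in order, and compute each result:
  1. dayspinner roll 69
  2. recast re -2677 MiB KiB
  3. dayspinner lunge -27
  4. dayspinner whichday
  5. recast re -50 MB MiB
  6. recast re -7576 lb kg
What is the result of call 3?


→ dayspinner roll(n→69)
← 2202-04-14
→ recast re(v→-2677, u_from→MiB, u_to→KiB)
← -2741248
→ dayspinner lunge(n→-27)
← 2200-01-14
→ dayspinner whichday()
← Tuesday
→ recast re(v→-50, u_from→MB, u_to→MiB)
← -390625/8192
→ recast re(v→-7576, u_from→lb, u_to→kg)
← -42955197439/12500000

Answer: 2200-01-14


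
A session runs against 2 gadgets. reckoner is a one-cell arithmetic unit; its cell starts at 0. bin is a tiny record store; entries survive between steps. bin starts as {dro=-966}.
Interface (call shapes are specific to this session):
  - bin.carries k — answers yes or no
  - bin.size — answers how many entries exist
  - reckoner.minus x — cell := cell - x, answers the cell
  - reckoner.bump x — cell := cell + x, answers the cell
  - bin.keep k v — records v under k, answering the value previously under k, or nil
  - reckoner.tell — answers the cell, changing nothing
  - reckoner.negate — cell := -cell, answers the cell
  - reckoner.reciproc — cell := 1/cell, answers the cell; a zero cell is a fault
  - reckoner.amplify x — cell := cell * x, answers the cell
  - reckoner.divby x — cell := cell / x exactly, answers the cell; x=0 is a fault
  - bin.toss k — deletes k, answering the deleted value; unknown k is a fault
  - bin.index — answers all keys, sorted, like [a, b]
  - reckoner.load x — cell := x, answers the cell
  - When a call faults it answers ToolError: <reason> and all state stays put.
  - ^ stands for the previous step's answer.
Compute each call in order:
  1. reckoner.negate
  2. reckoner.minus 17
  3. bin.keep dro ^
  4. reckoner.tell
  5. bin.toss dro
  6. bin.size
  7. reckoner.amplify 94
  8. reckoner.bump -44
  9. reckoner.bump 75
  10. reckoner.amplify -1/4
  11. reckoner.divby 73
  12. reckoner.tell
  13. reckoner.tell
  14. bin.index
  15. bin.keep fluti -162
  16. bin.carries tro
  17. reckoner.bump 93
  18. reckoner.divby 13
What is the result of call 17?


CALL negate[]
RET  0
CALL minus[x→17]
RET  -17
CALL keep[k→dro; v→^]
RET  -966
CALL tell[]
RET  -17
CALL toss[k→dro]
RET  -17
CALL size[]
RET  0
CALL amplify[x→94]
RET  -1598
CALL bump[x→-44]
RET  -1642
CALL bump[x→75]
RET  -1567
CALL amplify[x→-1/4]
RET  1567/4
CALL divby[x→73]
RET  1567/292
CALL tell[]
RET  1567/292
CALL tell[]
RET  1567/292
CALL index[]
RET  []
CALL keep[k→fluti; v→-162]
RET  nil
CALL carries[k→tro]
RET  no
CALL bump[x→93]
RET  28723/292
CALL divby[x→13]
RET  28723/3796

Answer: 28723/292


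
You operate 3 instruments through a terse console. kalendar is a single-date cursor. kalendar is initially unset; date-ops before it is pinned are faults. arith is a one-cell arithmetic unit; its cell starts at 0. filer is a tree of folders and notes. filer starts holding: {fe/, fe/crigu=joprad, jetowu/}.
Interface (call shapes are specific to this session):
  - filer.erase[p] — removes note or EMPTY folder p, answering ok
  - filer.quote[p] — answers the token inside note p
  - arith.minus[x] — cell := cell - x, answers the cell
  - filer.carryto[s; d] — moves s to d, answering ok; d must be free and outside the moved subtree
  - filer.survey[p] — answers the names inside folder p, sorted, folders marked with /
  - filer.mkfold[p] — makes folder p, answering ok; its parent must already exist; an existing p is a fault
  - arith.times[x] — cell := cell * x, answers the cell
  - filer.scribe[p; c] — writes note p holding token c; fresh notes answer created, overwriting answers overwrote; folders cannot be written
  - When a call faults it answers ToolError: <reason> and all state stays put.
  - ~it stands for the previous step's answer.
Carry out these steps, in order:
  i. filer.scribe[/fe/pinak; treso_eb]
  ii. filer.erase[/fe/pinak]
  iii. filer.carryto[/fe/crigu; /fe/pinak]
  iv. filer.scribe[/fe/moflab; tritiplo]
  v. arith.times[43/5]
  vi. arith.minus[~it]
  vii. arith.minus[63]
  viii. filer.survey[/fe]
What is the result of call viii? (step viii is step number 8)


Answer: [moflab, pinak]

Derivation:
// filer.scribe(p: /fe/pinak, c: treso_eb) => created
// filer.erase(p: /fe/pinak) => ok
// filer.carryto(s: /fe/crigu, d: /fe/pinak) => ok
// filer.scribe(p: /fe/moflab, c: tritiplo) => created
// arith.times(x: 43/5) => 0
// arith.minus(x: ~it) => 0
// arith.minus(x: 63) => -63
// filer.survey(p: /fe) => [moflab, pinak]


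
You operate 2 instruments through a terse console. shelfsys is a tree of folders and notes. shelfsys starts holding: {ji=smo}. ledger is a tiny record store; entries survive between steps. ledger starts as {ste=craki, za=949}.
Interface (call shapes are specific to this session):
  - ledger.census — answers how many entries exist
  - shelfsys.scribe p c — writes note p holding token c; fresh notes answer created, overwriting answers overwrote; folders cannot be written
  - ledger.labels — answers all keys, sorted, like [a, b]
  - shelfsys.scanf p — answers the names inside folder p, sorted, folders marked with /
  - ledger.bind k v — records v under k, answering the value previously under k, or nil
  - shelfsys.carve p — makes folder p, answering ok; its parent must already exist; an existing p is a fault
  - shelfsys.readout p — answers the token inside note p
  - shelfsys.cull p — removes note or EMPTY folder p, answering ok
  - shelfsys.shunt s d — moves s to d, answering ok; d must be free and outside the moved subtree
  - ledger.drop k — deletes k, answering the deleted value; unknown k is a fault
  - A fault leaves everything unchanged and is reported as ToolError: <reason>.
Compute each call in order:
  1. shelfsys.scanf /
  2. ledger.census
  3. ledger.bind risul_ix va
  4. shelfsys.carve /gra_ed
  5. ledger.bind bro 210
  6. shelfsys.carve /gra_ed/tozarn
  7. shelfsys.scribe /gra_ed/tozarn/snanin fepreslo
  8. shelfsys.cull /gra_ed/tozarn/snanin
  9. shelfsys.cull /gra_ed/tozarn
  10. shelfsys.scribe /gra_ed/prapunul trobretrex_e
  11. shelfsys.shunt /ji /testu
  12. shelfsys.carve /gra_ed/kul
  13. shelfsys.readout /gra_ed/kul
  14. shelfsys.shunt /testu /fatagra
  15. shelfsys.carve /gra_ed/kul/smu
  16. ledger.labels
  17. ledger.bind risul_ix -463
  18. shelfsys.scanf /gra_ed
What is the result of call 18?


==> scanf(p=/)
<== [ji]
==> census()
<== 2
==> bind(k=risul_ix, v=va)
<== nil
==> carve(p=/gra_ed)
<== ok
==> bind(k=bro, v=210)
<== nil
==> carve(p=/gra_ed/tozarn)
<== ok
==> scribe(p=/gra_ed/tozarn/snanin, c=fepreslo)
<== created
==> cull(p=/gra_ed/tozarn/snanin)
<== ok
==> cull(p=/gra_ed/tozarn)
<== ok
==> scribe(p=/gra_ed/prapunul, c=trobretrex_e)
<== created
==> shunt(s=/ji, d=/testu)
<== ok
==> carve(p=/gra_ed/kul)
<== ok
==> readout(p=/gra_ed/kul)
<== ToolError: is a directory
==> shunt(s=/testu, d=/fatagra)
<== ok
==> carve(p=/gra_ed/kul/smu)
<== ok
==> labels()
<== [bro, risul_ix, ste, za]
==> bind(k=risul_ix, v=-463)
<== va
==> scanf(p=/gra_ed)
<== [kul/, prapunul]

Answer: [kul/, prapunul]


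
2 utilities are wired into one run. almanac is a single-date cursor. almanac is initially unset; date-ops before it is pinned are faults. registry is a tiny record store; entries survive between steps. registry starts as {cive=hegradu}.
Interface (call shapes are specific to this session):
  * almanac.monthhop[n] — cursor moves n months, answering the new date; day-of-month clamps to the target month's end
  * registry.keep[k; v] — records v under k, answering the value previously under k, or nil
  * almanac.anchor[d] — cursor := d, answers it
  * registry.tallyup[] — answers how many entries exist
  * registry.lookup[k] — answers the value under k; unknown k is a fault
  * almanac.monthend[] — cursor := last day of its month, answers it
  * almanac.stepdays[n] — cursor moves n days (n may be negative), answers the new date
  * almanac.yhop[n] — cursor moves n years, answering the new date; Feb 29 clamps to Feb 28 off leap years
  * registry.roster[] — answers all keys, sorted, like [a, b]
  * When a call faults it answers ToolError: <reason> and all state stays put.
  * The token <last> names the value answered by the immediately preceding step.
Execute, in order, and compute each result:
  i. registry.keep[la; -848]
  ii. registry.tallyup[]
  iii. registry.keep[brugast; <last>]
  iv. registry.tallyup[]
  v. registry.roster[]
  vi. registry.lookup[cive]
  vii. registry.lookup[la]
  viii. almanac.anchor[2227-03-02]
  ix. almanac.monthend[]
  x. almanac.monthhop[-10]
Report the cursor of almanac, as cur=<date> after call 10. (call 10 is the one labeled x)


Answer: cur=2226-05-31

Derivation:
>>> keep k='la' v='-848'
:: nil
>>> tallyup
:: 2
>>> keep k='brugast' v='<last>'
:: nil
>>> tallyup
:: 3
>>> roster
:: [brugast, cive, la]
>>> lookup k='cive'
:: hegradu
>>> lookup k='la'
:: -848
>>> anchor d='2227-03-02'
:: 2227-03-02
>>> monthend
:: 2227-03-31
>>> monthhop n='-10'
:: 2226-05-31


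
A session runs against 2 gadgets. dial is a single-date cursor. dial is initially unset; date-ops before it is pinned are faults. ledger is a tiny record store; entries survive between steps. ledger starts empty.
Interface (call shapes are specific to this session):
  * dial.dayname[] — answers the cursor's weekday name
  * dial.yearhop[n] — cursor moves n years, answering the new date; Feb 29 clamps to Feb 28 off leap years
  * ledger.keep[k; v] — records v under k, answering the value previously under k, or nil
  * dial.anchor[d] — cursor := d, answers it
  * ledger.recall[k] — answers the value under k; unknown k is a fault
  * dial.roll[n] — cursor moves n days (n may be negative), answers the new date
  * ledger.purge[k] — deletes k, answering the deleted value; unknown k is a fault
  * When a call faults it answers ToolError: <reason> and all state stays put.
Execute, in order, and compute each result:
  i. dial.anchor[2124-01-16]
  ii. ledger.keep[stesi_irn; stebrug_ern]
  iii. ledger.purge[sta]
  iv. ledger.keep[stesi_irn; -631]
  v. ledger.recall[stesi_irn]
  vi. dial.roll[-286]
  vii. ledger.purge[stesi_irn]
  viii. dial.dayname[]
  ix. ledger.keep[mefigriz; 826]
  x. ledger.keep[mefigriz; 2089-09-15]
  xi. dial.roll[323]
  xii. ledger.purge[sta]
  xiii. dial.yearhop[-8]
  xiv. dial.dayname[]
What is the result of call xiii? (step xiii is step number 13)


Answer: 2116-02-22

Derivation:
[in] dial.anchor d='2124-01-16'
  2124-01-16
[in] ledger.keep k='stesi_irn' v='stebrug_ern'
  nil
[in] ledger.purge k='sta'
  ToolError: no such key sta
[in] ledger.keep k='stesi_irn' v='-631'
  stebrug_ern
[in] ledger.recall k='stesi_irn'
  -631
[in] dial.roll n='-286'
  2123-04-05
[in] ledger.purge k='stesi_irn'
  -631
[in] dial.dayname
  Monday
[in] ledger.keep k='mefigriz' v='826'
  nil
[in] ledger.keep k='mefigriz' v='2089-09-15'
  826
[in] dial.roll n='323'
  2124-02-22
[in] ledger.purge k='sta'
  ToolError: no such key sta
[in] dial.yearhop n='-8'
  2116-02-22
[in] dial.dayname
  Saturday


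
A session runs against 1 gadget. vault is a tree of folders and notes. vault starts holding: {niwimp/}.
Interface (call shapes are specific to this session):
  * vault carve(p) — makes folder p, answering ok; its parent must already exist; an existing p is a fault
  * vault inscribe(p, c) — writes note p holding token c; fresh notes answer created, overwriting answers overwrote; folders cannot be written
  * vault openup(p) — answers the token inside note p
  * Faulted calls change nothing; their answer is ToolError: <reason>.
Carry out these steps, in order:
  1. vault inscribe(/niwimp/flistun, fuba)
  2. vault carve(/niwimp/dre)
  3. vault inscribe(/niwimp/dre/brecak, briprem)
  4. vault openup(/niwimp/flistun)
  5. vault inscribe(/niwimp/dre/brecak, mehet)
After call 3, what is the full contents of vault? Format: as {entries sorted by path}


Answer: {niwimp/, niwimp/dre/, niwimp/dre/brecak=briprem, niwimp/flistun=fuba}

Derivation:
Invoking vault inscribe passing /niwimp/flistun, fuba: created.
I use vault carve passing /niwimp/dre, → ok.
I run vault inscribe passing /niwimp/dre/brecak, briprem, and see created.
I call vault openup passing /niwimp/flistun, → fuba.
I use vault inscribe passing /niwimp/dre/brecak, mehet, yielding overwrote.


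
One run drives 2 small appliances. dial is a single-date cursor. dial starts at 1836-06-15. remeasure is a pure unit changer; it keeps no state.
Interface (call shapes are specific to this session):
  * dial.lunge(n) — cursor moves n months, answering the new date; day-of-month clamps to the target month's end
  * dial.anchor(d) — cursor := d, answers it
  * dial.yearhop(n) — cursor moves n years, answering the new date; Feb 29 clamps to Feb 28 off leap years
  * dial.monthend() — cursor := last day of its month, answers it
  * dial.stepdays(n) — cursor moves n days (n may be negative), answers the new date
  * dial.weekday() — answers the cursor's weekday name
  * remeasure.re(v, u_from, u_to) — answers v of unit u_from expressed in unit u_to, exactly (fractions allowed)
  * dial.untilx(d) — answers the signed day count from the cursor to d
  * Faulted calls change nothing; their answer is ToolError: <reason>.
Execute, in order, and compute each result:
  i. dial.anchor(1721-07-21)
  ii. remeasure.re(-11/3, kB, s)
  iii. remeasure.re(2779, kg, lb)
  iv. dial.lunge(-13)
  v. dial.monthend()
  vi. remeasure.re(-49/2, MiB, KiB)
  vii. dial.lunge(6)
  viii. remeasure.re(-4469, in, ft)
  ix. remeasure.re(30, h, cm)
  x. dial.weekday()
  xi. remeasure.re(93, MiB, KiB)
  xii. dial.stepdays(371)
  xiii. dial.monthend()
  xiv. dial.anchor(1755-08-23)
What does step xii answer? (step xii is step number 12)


Answer: 1722-01-05

Derivation:
~$ anchor d→1721-07-21
= 1721-07-21
~$ re v→-11/3 u_from→kB u_to→s
= ToolError: incompatible units
~$ re v→2779 u_from→kg u_to→lb
= 39700000000/6479891
~$ lunge n→-13
= 1720-06-21
~$ monthend
= 1720-06-30
~$ re v→-49/2 u_from→MiB u_to→KiB
= -25088
~$ lunge n→6
= 1720-12-30
~$ re v→-4469 u_from→in u_to→ft
= -4469/12
~$ re v→30 u_from→h u_to→cm
= ToolError: incompatible units
~$ weekday
= Monday
~$ re v→93 u_from→MiB u_to→KiB
= 95232
~$ stepdays n→371
= 1722-01-05
~$ monthend
= 1722-01-31
~$ anchor d→1755-08-23
= 1755-08-23


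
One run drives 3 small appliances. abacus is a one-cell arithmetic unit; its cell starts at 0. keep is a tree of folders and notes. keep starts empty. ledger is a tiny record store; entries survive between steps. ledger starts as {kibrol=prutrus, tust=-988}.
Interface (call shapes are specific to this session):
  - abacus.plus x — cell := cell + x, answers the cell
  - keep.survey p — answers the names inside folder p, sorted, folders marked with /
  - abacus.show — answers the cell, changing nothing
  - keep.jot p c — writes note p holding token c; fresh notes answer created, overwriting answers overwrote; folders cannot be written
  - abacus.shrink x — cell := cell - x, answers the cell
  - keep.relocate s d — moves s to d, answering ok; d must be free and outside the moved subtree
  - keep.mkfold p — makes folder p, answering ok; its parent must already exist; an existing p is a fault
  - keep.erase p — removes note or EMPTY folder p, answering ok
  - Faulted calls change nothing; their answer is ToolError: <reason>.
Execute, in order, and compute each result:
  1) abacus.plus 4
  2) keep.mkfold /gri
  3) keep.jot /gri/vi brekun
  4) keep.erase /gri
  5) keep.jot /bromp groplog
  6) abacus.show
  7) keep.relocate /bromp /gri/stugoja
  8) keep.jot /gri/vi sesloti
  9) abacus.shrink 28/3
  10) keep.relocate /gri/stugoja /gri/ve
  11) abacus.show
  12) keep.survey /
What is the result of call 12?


Answer: [gri/]

Derivation:
CALL abacus.plus[x: 4]
RET  4
CALL keep.mkfold[p: /gri]
RET  ok
CALL keep.jot[p: /gri/vi; c: brekun]
RET  created
CALL keep.erase[p: /gri]
RET  ToolError: not empty
CALL keep.jot[p: /bromp; c: groplog]
RET  created
CALL abacus.show[]
RET  4
CALL keep.relocate[s: /bromp; d: /gri/stugoja]
RET  ok
CALL keep.jot[p: /gri/vi; c: sesloti]
RET  overwrote
CALL abacus.shrink[x: 28/3]
RET  -16/3
CALL keep.relocate[s: /gri/stugoja; d: /gri/ve]
RET  ok
CALL abacus.show[]
RET  -16/3
CALL keep.survey[p: /]
RET  [gri/]


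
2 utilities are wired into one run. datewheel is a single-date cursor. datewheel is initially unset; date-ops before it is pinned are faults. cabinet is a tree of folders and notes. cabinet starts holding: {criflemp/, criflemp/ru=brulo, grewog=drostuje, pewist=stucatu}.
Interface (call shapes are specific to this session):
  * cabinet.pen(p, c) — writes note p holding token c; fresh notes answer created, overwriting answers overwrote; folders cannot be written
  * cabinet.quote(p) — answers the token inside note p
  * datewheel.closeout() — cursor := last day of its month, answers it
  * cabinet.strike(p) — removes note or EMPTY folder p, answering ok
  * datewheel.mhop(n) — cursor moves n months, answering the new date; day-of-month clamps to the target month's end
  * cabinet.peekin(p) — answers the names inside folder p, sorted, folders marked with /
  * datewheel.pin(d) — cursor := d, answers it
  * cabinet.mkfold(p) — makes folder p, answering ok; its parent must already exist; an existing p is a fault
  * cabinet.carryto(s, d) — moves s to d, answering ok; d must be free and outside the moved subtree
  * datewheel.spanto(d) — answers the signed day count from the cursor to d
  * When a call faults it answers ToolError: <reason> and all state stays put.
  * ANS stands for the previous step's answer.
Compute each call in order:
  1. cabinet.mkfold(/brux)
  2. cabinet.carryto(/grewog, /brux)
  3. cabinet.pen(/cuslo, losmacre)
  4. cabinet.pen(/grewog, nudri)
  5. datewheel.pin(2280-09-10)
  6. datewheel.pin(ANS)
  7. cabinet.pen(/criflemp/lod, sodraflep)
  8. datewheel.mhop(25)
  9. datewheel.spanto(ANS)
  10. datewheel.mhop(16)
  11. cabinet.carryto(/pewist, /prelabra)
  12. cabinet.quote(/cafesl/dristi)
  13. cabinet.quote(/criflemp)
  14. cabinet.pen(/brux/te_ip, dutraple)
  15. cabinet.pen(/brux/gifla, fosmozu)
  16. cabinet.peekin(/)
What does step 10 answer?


Answer: 2284-02-10

Derivation:
;; mkfold(p=/brux) : ok
;; carryto(s=/grewog, d=/brux) : ToolError: exists
;; pen(p=/cuslo, c=losmacre) : created
;; pen(p=/grewog, c=nudri) : overwrote
;; pin(d=2280-09-10) : 2280-09-10
;; pin(d=ANS) : 2280-09-10
;; pen(p=/criflemp/lod, c=sodraflep) : created
;; mhop(n=25) : 2282-10-10
;; spanto(d=ANS) : 0
;; mhop(n=16) : 2284-02-10
;; carryto(s=/pewist, d=/prelabra) : ok
;; quote(p=/cafesl/dristi) : ToolError: not found
;; quote(p=/criflemp) : ToolError: is a directory
;; pen(p=/brux/te_ip, c=dutraple) : created
;; pen(p=/brux/gifla, c=fosmozu) : created
;; peekin(p=/) : [brux/, criflemp/, cuslo, grewog, prelabra]


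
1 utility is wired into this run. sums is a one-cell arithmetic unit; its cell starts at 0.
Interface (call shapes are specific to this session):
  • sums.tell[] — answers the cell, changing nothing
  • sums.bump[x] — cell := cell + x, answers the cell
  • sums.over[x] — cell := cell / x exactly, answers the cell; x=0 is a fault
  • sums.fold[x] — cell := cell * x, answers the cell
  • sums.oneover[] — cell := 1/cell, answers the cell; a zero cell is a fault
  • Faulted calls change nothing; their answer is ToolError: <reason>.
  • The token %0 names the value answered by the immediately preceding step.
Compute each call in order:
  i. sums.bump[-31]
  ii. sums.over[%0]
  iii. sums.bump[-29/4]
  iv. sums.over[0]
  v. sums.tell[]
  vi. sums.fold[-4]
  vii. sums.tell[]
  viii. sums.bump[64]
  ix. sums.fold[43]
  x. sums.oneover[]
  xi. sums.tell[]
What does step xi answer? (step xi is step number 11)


CALL sums.bump[-31]
RET  -31
CALL sums.over[%0]
RET  1
CALL sums.bump[-29/4]
RET  -25/4
CALL sums.over[0]
RET  ToolError: division by zero
CALL sums.tell[]
RET  -25/4
CALL sums.fold[-4]
RET  25
CALL sums.tell[]
RET  25
CALL sums.bump[64]
RET  89
CALL sums.fold[43]
RET  3827
CALL sums.oneover[]
RET  1/3827
CALL sums.tell[]
RET  1/3827

Answer: 1/3827


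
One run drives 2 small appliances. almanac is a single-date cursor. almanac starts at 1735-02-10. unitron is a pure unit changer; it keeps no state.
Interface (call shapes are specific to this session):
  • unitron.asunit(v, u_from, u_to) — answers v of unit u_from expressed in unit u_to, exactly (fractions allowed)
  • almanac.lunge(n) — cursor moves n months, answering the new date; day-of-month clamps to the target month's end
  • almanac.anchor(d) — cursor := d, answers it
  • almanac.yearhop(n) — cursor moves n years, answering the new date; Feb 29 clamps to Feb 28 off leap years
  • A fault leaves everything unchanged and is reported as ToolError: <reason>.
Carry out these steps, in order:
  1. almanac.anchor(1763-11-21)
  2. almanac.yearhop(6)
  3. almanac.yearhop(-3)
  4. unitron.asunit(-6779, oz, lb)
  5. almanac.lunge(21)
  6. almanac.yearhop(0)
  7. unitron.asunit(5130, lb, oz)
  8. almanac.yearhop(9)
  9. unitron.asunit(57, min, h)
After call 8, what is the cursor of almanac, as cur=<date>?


Next I call almanac.anchor using d=1763-11-21, and observe 1763-11-21.
I run almanac.yearhop using n=6, and get 1769-11-21.
I run almanac.yearhop using n=-3, — result: 1766-11-21.
I invoke unitron.asunit using v=-6779, u_from=oz, u_to=lb, and see -6779/16.
Next I call almanac.lunge using n=21, and see 1768-08-21.
Calling almanac.yearhop using n=0: 1768-08-21.
Then unitron.asunit using v=5130, u_from=lb, u_to=oz, and see 82080.
Now I run almanac.yearhop using n=9, yielding 1777-08-21.
Calling unitron.asunit using v=57, u_from=min, u_to=h, giving 19/20.

Answer: cur=1777-08-21


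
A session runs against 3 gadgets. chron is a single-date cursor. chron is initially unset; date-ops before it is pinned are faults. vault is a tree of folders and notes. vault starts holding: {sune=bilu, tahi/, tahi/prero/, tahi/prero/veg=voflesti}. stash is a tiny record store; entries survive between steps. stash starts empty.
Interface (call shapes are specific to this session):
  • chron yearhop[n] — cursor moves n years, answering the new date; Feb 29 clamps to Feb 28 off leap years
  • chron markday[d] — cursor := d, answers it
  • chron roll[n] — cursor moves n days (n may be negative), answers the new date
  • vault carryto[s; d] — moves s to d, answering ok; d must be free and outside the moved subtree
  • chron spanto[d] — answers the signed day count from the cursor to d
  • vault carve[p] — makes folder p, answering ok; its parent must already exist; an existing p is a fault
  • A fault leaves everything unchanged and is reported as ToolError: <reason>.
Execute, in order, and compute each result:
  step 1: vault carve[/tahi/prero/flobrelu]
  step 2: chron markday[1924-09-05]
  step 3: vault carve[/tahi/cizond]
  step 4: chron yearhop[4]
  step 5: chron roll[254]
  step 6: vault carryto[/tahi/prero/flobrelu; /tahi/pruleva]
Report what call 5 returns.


Answer: 1929-05-17

Derivation:
> vault carve p='/tahi/prero/flobrelu'
  ok
> chron markday d='1924-09-05'
  1924-09-05
> vault carve p='/tahi/cizond'
  ok
> chron yearhop n='4'
  1928-09-05
> chron roll n='254'
  1929-05-17
> vault carryto s='/tahi/prero/flobrelu' d='/tahi/pruleva'
  ok


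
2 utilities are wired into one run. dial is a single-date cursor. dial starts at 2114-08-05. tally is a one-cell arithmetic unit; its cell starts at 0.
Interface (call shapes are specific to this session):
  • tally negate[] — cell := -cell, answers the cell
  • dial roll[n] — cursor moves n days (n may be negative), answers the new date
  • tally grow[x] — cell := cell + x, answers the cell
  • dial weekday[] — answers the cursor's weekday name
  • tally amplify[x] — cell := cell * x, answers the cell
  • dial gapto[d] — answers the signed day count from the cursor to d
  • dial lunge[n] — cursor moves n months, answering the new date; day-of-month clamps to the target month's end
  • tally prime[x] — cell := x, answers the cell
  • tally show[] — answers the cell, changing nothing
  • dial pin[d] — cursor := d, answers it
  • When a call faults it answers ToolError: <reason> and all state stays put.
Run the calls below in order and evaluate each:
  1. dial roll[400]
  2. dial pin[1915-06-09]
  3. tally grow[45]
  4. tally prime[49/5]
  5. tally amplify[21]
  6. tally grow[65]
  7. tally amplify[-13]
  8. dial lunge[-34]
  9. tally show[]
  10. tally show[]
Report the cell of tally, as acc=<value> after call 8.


Answer: acc=-17602/5

Derivation:
[in] dial roll 400
[out] 2115-09-09
[in] dial pin 1915-06-09
[out] 1915-06-09
[in] tally grow 45
[out] 45
[in] tally prime 49/5
[out] 49/5
[in] tally amplify 21
[out] 1029/5
[in] tally grow 65
[out] 1354/5
[in] tally amplify -13
[out] -17602/5
[in] dial lunge -34
[out] 1912-08-09
[in] tally show
[out] -17602/5
[in] tally show
[out] -17602/5


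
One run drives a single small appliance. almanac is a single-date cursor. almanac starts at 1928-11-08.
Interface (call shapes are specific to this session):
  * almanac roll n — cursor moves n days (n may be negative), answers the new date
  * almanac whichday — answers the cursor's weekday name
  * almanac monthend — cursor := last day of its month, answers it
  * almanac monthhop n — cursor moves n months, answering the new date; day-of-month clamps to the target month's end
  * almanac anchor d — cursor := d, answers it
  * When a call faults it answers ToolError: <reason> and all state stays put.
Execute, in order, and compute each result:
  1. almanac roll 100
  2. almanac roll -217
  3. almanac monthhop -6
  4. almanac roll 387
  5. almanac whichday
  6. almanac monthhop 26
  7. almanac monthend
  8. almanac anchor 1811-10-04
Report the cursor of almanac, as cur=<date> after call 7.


Answer: cur=1931-04-30

Derivation:
Do: almanac roll[n: 100]
See: 1929-02-16
Do: almanac roll[n: -217]
See: 1928-07-14
Do: almanac monthhop[n: -6]
See: 1928-01-14
Do: almanac roll[n: 387]
See: 1929-02-04
Do: almanac whichday[]
See: Monday
Do: almanac monthhop[n: 26]
See: 1931-04-04
Do: almanac monthend[]
See: 1931-04-30
Do: almanac anchor[d: 1811-10-04]
See: 1811-10-04


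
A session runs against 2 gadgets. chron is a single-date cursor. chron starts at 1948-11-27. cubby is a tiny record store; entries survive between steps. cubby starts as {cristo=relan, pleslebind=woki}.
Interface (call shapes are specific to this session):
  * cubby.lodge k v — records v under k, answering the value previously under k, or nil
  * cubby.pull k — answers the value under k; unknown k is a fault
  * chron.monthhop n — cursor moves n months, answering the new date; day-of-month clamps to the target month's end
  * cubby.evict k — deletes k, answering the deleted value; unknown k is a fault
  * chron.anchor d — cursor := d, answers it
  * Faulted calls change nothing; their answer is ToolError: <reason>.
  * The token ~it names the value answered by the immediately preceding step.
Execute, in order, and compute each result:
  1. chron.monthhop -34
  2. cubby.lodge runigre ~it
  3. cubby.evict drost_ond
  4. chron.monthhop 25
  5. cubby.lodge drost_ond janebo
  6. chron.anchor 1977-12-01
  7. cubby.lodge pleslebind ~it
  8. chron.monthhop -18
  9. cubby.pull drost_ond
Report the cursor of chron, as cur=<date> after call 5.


Step: chron.monthhop[n=-34]
Result: 1946-01-27
Step: cubby.lodge[k=runigre; v=~it]
Result: nil
Step: cubby.evict[k=drost_ond]
Result: ToolError: no such key drost_ond
Step: chron.monthhop[n=25]
Result: 1948-02-27
Step: cubby.lodge[k=drost_ond; v=janebo]
Result: nil
Step: chron.anchor[d=1977-12-01]
Result: 1977-12-01
Step: cubby.lodge[k=pleslebind; v=~it]
Result: woki
Step: chron.monthhop[n=-18]
Result: 1976-06-01
Step: cubby.pull[k=drost_ond]
Result: janebo

Answer: cur=1948-02-27


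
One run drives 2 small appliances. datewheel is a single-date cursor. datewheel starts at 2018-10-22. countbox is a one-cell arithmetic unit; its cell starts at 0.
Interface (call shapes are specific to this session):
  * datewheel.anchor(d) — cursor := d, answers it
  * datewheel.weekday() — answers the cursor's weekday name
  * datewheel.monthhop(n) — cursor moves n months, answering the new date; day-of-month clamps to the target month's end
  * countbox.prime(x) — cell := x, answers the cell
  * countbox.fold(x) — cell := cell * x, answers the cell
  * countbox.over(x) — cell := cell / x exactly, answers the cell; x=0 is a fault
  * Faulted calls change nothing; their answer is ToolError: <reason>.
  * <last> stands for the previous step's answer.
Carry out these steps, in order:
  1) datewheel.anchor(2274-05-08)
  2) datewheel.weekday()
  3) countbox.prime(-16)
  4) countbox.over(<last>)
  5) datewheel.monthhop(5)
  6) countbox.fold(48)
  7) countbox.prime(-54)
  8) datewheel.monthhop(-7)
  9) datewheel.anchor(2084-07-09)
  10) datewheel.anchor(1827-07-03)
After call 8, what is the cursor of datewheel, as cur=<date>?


→ datewheel.anchor(d='2274-05-08')
← 2274-05-08
→ datewheel.weekday()
← Friday
→ countbox.prime(x='-16')
← -16
→ countbox.over(x='<last>')
← 1
→ datewheel.monthhop(n='5')
← 2274-10-08
→ countbox.fold(x='48')
← 48
→ countbox.prime(x='-54')
← -54
→ datewheel.monthhop(n='-7')
← 2274-03-08
→ datewheel.anchor(d='2084-07-09')
← 2084-07-09
→ datewheel.anchor(d='1827-07-03')
← 1827-07-03

Answer: cur=2274-03-08


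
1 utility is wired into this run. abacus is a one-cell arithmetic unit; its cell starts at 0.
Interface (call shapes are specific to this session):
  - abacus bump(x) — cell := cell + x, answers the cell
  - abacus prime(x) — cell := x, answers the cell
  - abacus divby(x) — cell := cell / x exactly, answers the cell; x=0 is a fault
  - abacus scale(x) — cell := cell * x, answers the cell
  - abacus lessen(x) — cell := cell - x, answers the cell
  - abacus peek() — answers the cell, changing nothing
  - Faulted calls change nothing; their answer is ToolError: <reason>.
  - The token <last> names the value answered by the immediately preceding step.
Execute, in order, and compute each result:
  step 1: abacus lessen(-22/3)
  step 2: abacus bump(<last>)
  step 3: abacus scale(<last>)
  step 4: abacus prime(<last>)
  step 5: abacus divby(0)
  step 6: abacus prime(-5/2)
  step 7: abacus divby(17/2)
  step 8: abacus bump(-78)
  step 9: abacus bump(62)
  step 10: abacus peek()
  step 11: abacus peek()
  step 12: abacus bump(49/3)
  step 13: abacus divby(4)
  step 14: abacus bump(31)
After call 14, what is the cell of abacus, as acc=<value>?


// 1. abacus lessen(x: -22/3) ~> 22/3
// 2. abacus bump(x: <last>) ~> 44/3
// 3. abacus scale(x: <last>) ~> 1936/9
// 4. abacus prime(x: <last>) ~> 1936/9
// 5. abacus divby(x: 0) ~> ToolError: division by zero
// 6. abacus prime(x: -5/2) ~> -5/2
// 7. abacus divby(x: 17/2) ~> -5/17
// 8. abacus bump(x: -78) ~> -1331/17
// 9. abacus bump(x: 62) ~> -277/17
// 10. abacus peek() ~> -277/17
// 11. abacus peek() ~> -277/17
// 12. abacus bump(x: 49/3) ~> 2/51
// 13. abacus divby(x: 4) ~> 1/102
// 14. abacus bump(x: 31) ~> 3163/102

Answer: acc=3163/102


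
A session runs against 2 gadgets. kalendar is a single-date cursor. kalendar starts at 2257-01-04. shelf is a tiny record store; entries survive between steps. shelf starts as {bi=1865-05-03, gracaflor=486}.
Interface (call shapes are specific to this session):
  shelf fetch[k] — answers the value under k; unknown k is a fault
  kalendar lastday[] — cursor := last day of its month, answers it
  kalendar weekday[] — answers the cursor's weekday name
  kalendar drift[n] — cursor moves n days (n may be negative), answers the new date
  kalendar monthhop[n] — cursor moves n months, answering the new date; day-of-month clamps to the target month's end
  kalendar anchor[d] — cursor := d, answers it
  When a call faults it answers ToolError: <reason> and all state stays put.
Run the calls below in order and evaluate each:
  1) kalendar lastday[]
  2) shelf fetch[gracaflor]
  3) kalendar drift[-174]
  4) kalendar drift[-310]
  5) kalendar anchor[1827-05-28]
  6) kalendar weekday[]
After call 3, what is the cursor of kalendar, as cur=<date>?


-> kalendar lastday()
<- 2257-01-31
-> shelf fetch(k→gracaflor)
<- 486
-> kalendar drift(n→-174)
<- 2256-08-10
-> kalendar drift(n→-310)
<- 2255-10-05
-> kalendar anchor(d→1827-05-28)
<- 1827-05-28
-> kalendar weekday()
<- Monday

Answer: cur=2256-08-10


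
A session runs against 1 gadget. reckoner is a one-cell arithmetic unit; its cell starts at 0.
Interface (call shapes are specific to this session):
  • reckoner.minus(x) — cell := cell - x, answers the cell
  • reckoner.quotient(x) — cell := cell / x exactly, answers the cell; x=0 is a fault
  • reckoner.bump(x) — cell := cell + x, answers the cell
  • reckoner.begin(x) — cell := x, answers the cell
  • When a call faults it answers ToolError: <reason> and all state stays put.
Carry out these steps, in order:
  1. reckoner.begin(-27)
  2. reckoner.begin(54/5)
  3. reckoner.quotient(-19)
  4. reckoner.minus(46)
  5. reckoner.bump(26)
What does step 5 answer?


Act: reckoner.begin[-27]
Obs: -27
Act: reckoner.begin[54/5]
Obs: 54/5
Act: reckoner.quotient[-19]
Obs: -54/95
Act: reckoner.minus[46]
Obs: -4424/95
Act: reckoner.bump[26]
Obs: -1954/95

Answer: -1954/95


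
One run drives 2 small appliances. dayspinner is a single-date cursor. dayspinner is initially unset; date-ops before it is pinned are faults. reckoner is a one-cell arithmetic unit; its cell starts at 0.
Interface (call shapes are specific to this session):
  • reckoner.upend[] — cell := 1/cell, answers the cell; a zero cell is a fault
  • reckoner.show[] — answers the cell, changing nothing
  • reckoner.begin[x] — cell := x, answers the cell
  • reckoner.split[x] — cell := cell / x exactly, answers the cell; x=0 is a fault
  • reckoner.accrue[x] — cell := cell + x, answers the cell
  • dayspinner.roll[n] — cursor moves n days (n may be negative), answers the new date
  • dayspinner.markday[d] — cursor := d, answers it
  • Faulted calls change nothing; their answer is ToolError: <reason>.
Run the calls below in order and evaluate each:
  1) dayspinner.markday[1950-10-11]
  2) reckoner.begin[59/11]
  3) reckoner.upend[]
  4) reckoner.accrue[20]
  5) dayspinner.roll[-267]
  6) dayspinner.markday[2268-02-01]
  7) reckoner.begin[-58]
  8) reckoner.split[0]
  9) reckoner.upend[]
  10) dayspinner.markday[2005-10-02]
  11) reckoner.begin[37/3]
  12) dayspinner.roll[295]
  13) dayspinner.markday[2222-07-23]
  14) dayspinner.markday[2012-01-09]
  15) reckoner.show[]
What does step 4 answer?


Answer: 1191/59

Derivation:
·→ markday(1950-10-11)
·← 1950-10-11
·→ begin(59/11)
·← 59/11
·→ upend()
·← 11/59
·→ accrue(20)
·← 1191/59
·→ roll(-267)
·← 1950-01-17
·→ markday(2268-02-01)
·← 2268-02-01
·→ begin(-58)
·← -58
·→ split(0)
·← ToolError: division by zero
·→ upend()
·← -1/58
·→ markday(2005-10-02)
·← 2005-10-02
·→ begin(37/3)
·← 37/3
·→ roll(295)
·← 2006-07-24
·→ markday(2222-07-23)
·← 2222-07-23
·→ markday(2012-01-09)
·← 2012-01-09
·→ show()
·← 37/3
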